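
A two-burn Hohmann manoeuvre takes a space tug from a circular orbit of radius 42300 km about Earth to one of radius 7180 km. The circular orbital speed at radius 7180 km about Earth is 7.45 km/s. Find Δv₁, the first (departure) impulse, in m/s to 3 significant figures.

Δv₁ = 1420 m/s

From the circular-orbit relation v² = μ/r at r = 7180 km: μ = v²r = (7.45)² × 7180 = 3.98508×10^5 km³/s².
Transfer-ellipse semi-major axis a_t = (r₁ + r₂)/2 = (42300 + 7180)/2 = 24740 km.
On the circular orbit at r = 42300 km, v_c = √(μ/r) = 3.0694 km/s.
Transfer-orbit speed at the same r (vis-viva, a = a_t): v_t = √[μ(2/r − 1/a_t)] = 1.6535 km/s.
Δv₁ = |v_t − v_c| = |1.6535 − 3.0694| = 1.416 km/s.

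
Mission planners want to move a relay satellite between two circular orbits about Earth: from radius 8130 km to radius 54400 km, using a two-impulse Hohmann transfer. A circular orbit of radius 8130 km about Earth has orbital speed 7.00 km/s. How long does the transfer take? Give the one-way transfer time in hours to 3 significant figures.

From the circular-orbit relation v² = μ/r at r = 8130 km: μ = v²r = (7.00)² × 8130 = 3.98370×10^5 km³/s².
Transfer-ellipse semi-major axis a_t = (r₁ + r₂)/2 = (8130 + 54400)/2 = 31265 km.
Transfer time t = π√(a_t³/μ) = π√((31265)³ / 3.98370×10^5) = 27520 s.
Converting: 27520 s ÷ 3600 s/hour = 7.64 hours.

t = 7.64 hours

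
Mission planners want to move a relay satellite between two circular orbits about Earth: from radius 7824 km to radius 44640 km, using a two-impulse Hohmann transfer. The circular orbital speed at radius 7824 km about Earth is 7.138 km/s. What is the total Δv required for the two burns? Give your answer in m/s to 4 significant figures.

Δv = 3530 m/s

From the circular-orbit relation v² = μ/r at r = 7824 km: μ = v²r = (7.138)² × 7824 = 3.98641×10^5 km³/s².
Transfer-ellipse semi-major axis a_t = (r₁ + r₂)/2 = (7824 + 44640)/2 = 26232 km.
At r₁ the circular-orbit speed is v₁ = √(μ/r₁) = 7.138 km/s.
Transfer-orbit speed at r₁ (vis-viva equation): v_p = √[μ(2/r₁ − 1/a_t)] = 9.312 km/s.
First burn Δv₁ = |v_p − v₁| = 2.174 km/s.
Circular speed at r₂: v₂ = √(μ/r₂) = 2.988 km/s.
Transfer-orbit speed at r₂: v_a = √[μ(2/r₂ − 1/a_t)] = 1.632 km/s.
Second burn Δv₂ = |v₂ − v_a| = 1.356 km/s.
Δv = Δv₁ + Δv₂ = 2.174 + 1.356 = 3.530 km/s.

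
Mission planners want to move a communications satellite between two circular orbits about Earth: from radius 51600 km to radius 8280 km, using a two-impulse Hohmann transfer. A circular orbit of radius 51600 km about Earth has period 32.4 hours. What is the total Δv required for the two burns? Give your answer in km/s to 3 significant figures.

From Kepler's third law T² = 4π²r³/μ at r = 51600 km, T = 32.4 hours = 32.4 × 3600 s = 1.1664×10^5 s: μ = 4π²r³/T² = 3.98670×10^5 km³/s².
Transfer-ellipse semi-major axis a_t = (r₁ + r₂)/2 = (51600 + 8280)/2 = 29940 km.
Circular speed at r₁: v₁ = √(μ/r₁) = √(3.98670×10^5/51600) = 2.7796 km/s.
Transfer-orbit speed at r₁ (vis-viva): v_a = √[μ(2/r₁ − 1/a_t)] = 1.4617 km/s.
First burn Δv₁ = |v_a − v₁| = 1.3179 km/s.
Circular speed at r₂: v₂ = √(μ/r₂) = 6.9389 km/s.
Transfer-orbit speed at r₂: v_p = √[μ(2/r₂ − 1/a_t)] = 9.1094 km/s.
Second burn Δv₂ = |v₂ − v_p| = 2.1705 km/s.
Δv = Δv₁ + Δv₂ = 1.3179 + 2.1705 = 3.488 km/s.

Δv = 3.49 km/s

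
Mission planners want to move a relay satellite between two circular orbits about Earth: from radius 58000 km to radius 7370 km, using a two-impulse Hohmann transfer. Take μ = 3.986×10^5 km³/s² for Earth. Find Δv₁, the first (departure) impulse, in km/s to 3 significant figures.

Semi-major axis of the transfer orbit: a_t = (58000 + 7370)/2 = 32685 km.
On the circular orbit at r = 58000 km, v_c = √(μ/r) = 2.622 km/s.
Vis-viva on the transfer ellipse at r = 58000 km gives v_t = √[μ(2/r − 1/a_t)] = 1.245 km/s.
Δv₁ = |v_t − v_c| = |1.245 − 2.622| = 1.377 km/s.

Δv₁ = 1.38 km/s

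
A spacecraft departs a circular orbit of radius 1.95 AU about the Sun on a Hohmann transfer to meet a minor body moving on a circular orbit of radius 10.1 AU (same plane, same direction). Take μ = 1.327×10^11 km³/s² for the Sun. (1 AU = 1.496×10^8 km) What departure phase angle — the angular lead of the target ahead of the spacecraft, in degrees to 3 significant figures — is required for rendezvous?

φ = 97.1°

In km: r₁ = 1.95 × 1.496×10^8 = 2.9172×10^8 km; r₂ = 10.1 × 1.496×10^8 = 1.51096×10^9 km.
Transfer-ellipse semi-major axis a_t = (r₁ + r₂)/2 = (2.9172×10^8 + 1.51096×10^9)/2 = 9.0134×10^8 km.
The half-period of the transfer ellipse is t = π√(a_t³/μ) = 2.3337×10^8 s.
Target angular speed ω₂ = √(μ/r₂³) = 6.2023×10^-9 rad/s.
Angle swept by the target during transfer: ω₂·t = 1.4474 rad = 82.93°.
The spacecraft traverses 180° on the transfer ellipse, so the target must lead by 180° − 82.93° = 97.1°.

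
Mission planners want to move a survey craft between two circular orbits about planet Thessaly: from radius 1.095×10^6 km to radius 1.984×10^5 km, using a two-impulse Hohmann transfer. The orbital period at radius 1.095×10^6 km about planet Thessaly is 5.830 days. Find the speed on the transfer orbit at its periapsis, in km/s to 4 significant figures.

From Kepler's third law T² = 4π²r³/μ at r = 1.095×10^6 km, T = 5.830 days = 5.830 × 86400 s = 5.03712×10^5 s: μ = 4π²r³/T² = 2.04285×10^8 km³/s².
The Hohmann ellipse has a_t = (r₁ + r₂)/2 = 6.467×10^5 km.
At periapsis, r = 1.984×10^5 km.
Vis-viva: v = √[μ(2/r − 1/a_t)] = √[2.04285×10^8 × (2/1.984×10^5 − 1/6.467×10^5)] = 41.75 km/s.

v = 41.75 km/s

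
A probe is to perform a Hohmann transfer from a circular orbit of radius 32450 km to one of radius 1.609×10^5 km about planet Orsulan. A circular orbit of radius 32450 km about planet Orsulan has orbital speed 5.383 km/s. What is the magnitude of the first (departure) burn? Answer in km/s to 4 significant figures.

From the circular-orbit relation v² = μ/r at r = 32450 km: μ = v²r = (5.383)² × 32450 = 9.40294×10^5 km³/s².
Semi-major axis of the transfer orbit: a_t = (32450 + 1.609×10^5)/2 = 96675 km.
On the circular orbit at r = 32450 km, v_c = √(μ/r) = 5.383 km/s.
Transfer-orbit speed at the same r (vis-viva, a = a_t): v_t = √[μ(2/r − 1/a_t)] = 6.945 km/s.
Δv₁ = |v_t − v_c| = |6.945 − 5.383| = 1.562 km/s.

Δv₁ = 1.562 km/s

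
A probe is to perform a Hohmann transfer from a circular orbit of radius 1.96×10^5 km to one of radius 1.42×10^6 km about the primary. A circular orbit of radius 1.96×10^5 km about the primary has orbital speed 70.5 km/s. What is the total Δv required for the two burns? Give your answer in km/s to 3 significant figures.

Δv = 36.3 km/s

From the circular-orbit relation v² = μ/r at r = 1.96×10^5 km: μ = v²r = (70.5)² × 1.96×10^5 = 9.74169×10^8 km³/s².
Transfer-ellipse semi-major axis a_t = (r₁ + r₂)/2 = (1.960×10^5 + 1.420×10^6)/2 = 8.080×10^5 km.
At r₁ the circular-orbit speed is v₁ = √(μ/r₁) = 70.50 km/s.
On the transfer ellipse at r₁, vis-viva equation gives v_p = √[μ(2/r₁ − 1/a_t)] = 93.46 km/s.
First burn Δv₁ = |v_p − v₁| = 22.96 km/s.
Circular speed at r₂: v₂ = √(μ/r₂) = 26.19 km/s.
Transfer-orbit speed at r₂: v_a = √[μ(2/r₂ − 1/a_t)] = 12.90 km/s.
Second burn Δv₂ = |v₂ − v_a| = 13.29 km/s.
Δv = Δv₁ + Δv₂ = 22.96 + 13.29 = 36.25 km/s.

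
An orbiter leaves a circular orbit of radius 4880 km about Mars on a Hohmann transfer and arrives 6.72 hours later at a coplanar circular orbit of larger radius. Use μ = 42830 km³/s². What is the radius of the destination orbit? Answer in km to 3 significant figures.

r₂ = 22400 km

Transfer time t = 6.72 hours = 24192 s, and t = π√(a_t³/μ).
So a_t = (μ t²/π²)^(1/3) = (42830 × (24192)² / π²)^(1/3) = 13644 km.
Since a_t = (r₁ + r₂)/2, r₂ = 2a_t − r₁ = 2×13644 − 4880 = 22408 km.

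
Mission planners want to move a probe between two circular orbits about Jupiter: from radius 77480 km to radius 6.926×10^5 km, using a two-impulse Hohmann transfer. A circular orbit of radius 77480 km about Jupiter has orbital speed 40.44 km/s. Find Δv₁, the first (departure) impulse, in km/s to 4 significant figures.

Δv₁ = 13.80 km/s

From the circular-orbit relation v² = μ/r at r = 77480 km: μ = v²r = (40.44)² × 77480 = 1.26710×10^8 km³/s².
The Hohmann ellipse has a_t = (r₁ + r₂)/2 = 3.8504×10^5 km.
On the circular orbit at r = 77480 km, v_c = √(μ/r) = 40.44 km/s.
Transfer-orbit speed at the same r (vis-viva, a = a_t): v_t = √[μ(2/r − 1/a_t)] = 54.24 km/s.
Δv₁ = |v_t − v_c| = |54.24 − 40.44| = 13.80 km/s.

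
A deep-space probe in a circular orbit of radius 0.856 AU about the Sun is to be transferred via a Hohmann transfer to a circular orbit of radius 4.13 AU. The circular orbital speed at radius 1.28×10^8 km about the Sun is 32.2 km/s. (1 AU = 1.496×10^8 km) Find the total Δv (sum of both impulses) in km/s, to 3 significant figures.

From the circular-orbit relation v² = μ/r at r = 1.28×10^8 km: μ = v²r = (32.2)² × 1.28×10^8 = 1.32716×10^11 km³/s².
In km: r₁ = 0.856 × 1.496×10^8 = 1.280576×10^8 km; r₂ = 4.13 × 1.496×10^8 = 6.17848×10^8 km.
Transfer-ellipse semi-major axis a_t = (r₁ + r₂)/2 = (1.280576×10^8 + 6.17848×10^8)/2 = 3.729528×10^8 km.
At r₁ the circular-orbit speed is v₁ = √(μ/r₁) = 32.1928 km/s.
On the transfer ellipse at r₁, vis-viva gives v_p = √[μ(2/r₁ − 1/a_t)] = 41.4355 km/s.
First burn Δv₁ = |v_p − v₁| = 9.243 km/s.
At r₂, v₂ = √(μ/r₂) = 14.656 km/s.
Transfer-orbit speed at r₂: v_a = √[μ(2/r₂ − 1/a_t)] = 8.5881 km/s.
Second burn Δv₂ = |v₂ − v_a| = 6.068 km/s.
Δv = Δv₁ + Δv₂ = 9.243 + 6.068 = 15.31 km/s.

Δv = 15.3 km/s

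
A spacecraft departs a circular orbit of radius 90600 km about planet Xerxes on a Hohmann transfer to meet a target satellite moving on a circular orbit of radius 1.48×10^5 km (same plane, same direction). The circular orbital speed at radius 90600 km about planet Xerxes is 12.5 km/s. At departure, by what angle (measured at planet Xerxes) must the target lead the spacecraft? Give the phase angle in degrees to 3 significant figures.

φ = 49.7°

From the circular-orbit relation v² = μ/r at r = 90600 km: μ = v²r = (12.5)² × 90600 = 1.41562×10^7 km³/s².
Semi-major axis of the transfer orbit: a_t = (90600 + 1.480×10^5)/2 = 1.193×10^5 km.
The half-period of the transfer ellipse is t = π√(a_t³/μ) = 34410 s.
The target's mean motion on its circular orbit is ω₂ = √(μ/r₂³) = 6.608×10^-5 rad/s.
Angle swept by the target during transfer: ω₂·t = 2.274 rad = 130.3°.
Arrival is 180° from departure on the ellipse, so φ = 180° − 130.3° = 49.7°.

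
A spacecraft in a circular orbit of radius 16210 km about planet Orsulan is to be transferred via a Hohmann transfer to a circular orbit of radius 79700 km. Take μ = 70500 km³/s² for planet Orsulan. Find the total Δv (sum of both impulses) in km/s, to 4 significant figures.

Semi-major axis of the transfer orbit: a_t = (16210 + 79700)/2 = 47955 km.
At r₁ the circular-orbit speed is v₁ = √(μ/r₁) = 2.08547 km/s.
Transfer-orbit speed at r₁ (v² = μ(2/r − 1/a)): v_p = √[μ(2/r₁ − 1/a_t)] = 2.68853 km/s.
First burn Δv₁ = |v_p − v₁| = 0.6031 km/s.
Circular speed at r₂: v₂ = √(μ/r₂) = 0.9405 km/s.
Transfer-orbit speed at r₂: v_a = √[μ(2/r₂ − 1/a_t)] = 0.5468 km/s.
Second burn Δv₂ = |v₂ − v_a| = 0.3937 km/s.
Δv = Δv₁ + Δv₂ = 0.6031 + 0.3937 = 0.9968 km/s.

Δv = 0.9968 km/s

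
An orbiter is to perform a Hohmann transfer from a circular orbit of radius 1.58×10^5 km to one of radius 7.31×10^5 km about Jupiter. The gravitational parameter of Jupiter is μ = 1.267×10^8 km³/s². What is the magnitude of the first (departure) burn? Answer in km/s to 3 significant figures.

Δv₁ = 8.00 km/s

Semi-major axis of the transfer orbit: a_t = (1.580×10^5 + 7.310×10^5)/2 = 4.445×10^5 km.
Circular speed at r = 1.580×10^5 km: v_c = √(μ/r) = 28.318 km/s.
Vis-viva on the transfer ellipse at r = 1.580×10^5 km gives v_t = √[μ(2/r − 1/a_t)] = 36.315 km/s.
Δv₁ = |v_t − v_c| = |36.315 − 28.318| = 7.997 km/s.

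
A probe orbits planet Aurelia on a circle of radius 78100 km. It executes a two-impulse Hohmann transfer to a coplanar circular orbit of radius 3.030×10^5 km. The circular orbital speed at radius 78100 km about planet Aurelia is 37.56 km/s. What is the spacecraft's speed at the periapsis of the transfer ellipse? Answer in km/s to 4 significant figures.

From the circular-orbit relation v² = μ/r at r = 78100 km: μ = v²r = (37.56)² × 78100 = 1.10180×10^8 km³/s².
Semi-major axis of the transfer orbit: a_t = (78100 + 3.030×10^5)/2 = 1.9055×10^5 km.
At periapsis, r = 78100 km.
From the vis-viva equation, v = √[μ(2/r − 1/a_t)] = 47.36 km/s.

v = 47.36 km/s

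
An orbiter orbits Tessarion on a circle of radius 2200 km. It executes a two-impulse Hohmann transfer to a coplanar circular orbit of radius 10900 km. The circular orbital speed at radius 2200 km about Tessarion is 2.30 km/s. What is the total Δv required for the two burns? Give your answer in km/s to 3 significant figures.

Δv = 1.10 km/s

From the circular-orbit relation v² = μ/r at r = 2200 km: μ = v²r = (2.30)² × 2200 = 11638.0 km³/s².
The Hohmann ellipse has a_t = (r₁ + r₂)/2 = 6550 km.
Circular speed at r₁: v₁ = √(μ/r₁) = √(11638.0/2200) = 2.30000 km/s.
On the transfer ellipse at r₁, vis-viva equation gives v_p = √[μ(2/r₁ − 1/a_t)] = 2.96702 km/s.
First burn Δv₁ = |v_p − v₁| = 0.66702 km/s.
At r₂, v₂ = √(μ/r₂) = 1.0333 km/s.
Transfer-orbit speed at r₂: v_a = √[μ(2/r₂ − 1/a_t)] = 0.59885 km/s.
Second burn Δv₂ = |v₂ − v_a| = 0.43445 km/s.
Total Δv = Δv₁ + Δv₂ = 1.101 km/s.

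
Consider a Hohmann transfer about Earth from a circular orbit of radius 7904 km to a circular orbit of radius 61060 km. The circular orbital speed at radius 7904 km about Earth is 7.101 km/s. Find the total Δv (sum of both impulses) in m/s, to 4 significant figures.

Δv = 3680 m/s

From the circular-orbit relation v² = μ/r at r = 7904 km: μ = v²r = (7.101)² × 7904 = 3.98553×10^5 km³/s².
The Hohmann ellipse has a_t = (r₁ + r₂)/2 = 34482 km.
Circular speed at r₁: v₁ = √(μ/r₁) = √(3.98553×10^5/7904) = 7.101 km/s.
On the transfer ellipse at r₁, v² = μ(2/r − 1/a) gives v_p = √[μ(2/r₁ − 1/a_t)] = 9.449 km/s.
First burn Δv₁ = |v_p − v₁| = 2.348 km/s.
Circular speed at r₂: v₂ = √(μ/r₂) = 2.555 km/s.
Transfer-orbit speed at r₂: v_a = √[μ(2/r₂ − 1/a_t)] = 1.223 km/s.
Second burn Δv₂ = |v₂ − v_a| = 1.332 km/s.
Total Δv = Δv₁ + Δv₂ = 3.680 km/s.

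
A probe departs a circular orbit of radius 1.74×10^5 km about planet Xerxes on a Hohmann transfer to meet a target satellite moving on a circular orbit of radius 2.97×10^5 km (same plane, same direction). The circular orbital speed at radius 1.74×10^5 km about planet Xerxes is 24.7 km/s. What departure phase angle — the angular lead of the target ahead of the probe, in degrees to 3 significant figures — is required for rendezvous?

From the circular-orbit relation v² = μ/r at r = 1.74×10^5 km: μ = v²r = (24.7)² × 1.74×10^5 = 1.06156×10^8 km³/s².
Transfer-ellipse semi-major axis a_t = (r₁ + r₂)/2 = (1.740×10^5 + 2.970×10^5)/2 = 2.355×10^5 km.
The half-period of the transfer ellipse is t = π√(a_t³/μ) = 34847 s.
Target angular speed ω₂ = √(μ/r₂³) = 6.3656×10^-5 rad/s.
Angle swept by the target during transfer: ω₂·t = 2.218 rad = 127.1°.
Arrival is 180° from departure on the ellipse, so φ = 180° − 127.1° = 52.9°.

φ = 52.9°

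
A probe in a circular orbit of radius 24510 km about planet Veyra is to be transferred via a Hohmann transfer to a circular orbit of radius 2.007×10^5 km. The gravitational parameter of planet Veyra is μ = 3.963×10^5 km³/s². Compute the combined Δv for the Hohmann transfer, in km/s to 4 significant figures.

Transfer-ellipse semi-major axis a_t = (r₁ + r₂)/2 = (24510 + 2.007×10^5)/2 = 1.12605×10^5 km.
At r₁ the circular-orbit speed is v₁ = √(μ/r₁) = 4.021 km/s.
Transfer-orbit speed at r₁ (vis-viva equation): v_p = √[μ(2/r₁ − 1/a_t)] = 5.368 km/s.
First burn Δv₁ = |v_p − v₁| = 1.347 km/s.
At r₂, v₂ = √(μ/r₂) = 1.4052 km/s.
Transfer-orbit speed at r₂: v_a = √[μ(2/r₂ − 1/a_t)] = 0.65559 km/s.
Second burn Δv₂ = |v₂ − v_a| = 0.7496 km/s.
Δv = Δv₁ + Δv₂ = 1.347 + 0.7496 = 2.097 km/s.

Δv = 2.097 km/s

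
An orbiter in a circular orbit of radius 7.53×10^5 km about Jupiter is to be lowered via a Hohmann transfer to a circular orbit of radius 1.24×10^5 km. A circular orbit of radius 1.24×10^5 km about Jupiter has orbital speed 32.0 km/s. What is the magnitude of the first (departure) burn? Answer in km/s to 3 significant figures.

From the circular-orbit relation v² = μ/r at r = 1.24×10^5 km: μ = v²r = (32.0)² × 1.24×10^5 = 1.26976×10^8 km³/s².
Semi-major axis of the transfer orbit: a_t = (7.530×10^5 + 1.240×10^5)/2 = 4.385×10^5 km.
On the circular orbit at r = 7.530×10^5 km, v_c = √(μ/r) = 12.9856 km/s.
Transfer-orbit speed at the same r (vis-viva, a = a_t): v_t = √[μ(2/r − 1/a_t)] = 6.90541 km/s.
Δv₁ = |v_t − v_c| = |6.90541 − 12.9856| = 6.080 km/s.

Δv₁ = 6.08 km/s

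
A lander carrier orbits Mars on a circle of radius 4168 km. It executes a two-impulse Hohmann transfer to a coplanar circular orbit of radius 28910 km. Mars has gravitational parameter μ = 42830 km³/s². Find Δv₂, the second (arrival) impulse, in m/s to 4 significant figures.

Δv₂ = 606.1 m/s

The Hohmann ellipse has a_t = (r₁ + r₂)/2 = 16539 km.
Circular speed at r = 28910 km: v_c = √(μ/r) = 1.21717 km/s.
Vis-viva on the transfer ellipse at r = 28910 km gives v_t = √[μ(2/r − 1/a_t)] = 0.611025 km/s.
Δv₂ = |v_t − v_c| = |0.611025 − 1.21717| = 0.6061 km/s.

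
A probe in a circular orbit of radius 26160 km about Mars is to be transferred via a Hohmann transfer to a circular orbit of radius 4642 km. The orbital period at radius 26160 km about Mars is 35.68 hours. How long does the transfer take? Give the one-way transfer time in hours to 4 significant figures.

From Kepler's third law T² = 4π²r³/μ at r = 26160 km, T = 35.68 hours = 35.68 × 3600 s = 1.28448×10^5 s: μ = 4π²r³/T² = 42836.9 km³/s².
The Hohmann ellipse has a_t = (r₁ + r₂)/2 = 15401 km.
Half the transfer-orbit period gives t = π√(a_t³/μ) = 29011 s.
Converting: 29011 s ÷ 3600 s/hour = 8.059 hours.

t = 8.059 hours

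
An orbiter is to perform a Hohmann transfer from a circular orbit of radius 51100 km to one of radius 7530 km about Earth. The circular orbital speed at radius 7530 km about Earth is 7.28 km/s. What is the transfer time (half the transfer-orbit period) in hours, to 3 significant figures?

t = 6.93 hours

From the circular-orbit relation v² = μ/r at r = 7530 km: μ = v²r = (7.28)² × 7530 = 3.99078×10^5 km³/s².
Semi-major axis of the transfer orbit: a_t = (51100 + 7530)/2 = 29315 km.
Transfer time t = π√(a_t³/μ) = π√((29315)³ / 3.99078×10^5) = 24960 s.
Converting: 24960 s ÷ 3600 s/hour = 6.93 hours.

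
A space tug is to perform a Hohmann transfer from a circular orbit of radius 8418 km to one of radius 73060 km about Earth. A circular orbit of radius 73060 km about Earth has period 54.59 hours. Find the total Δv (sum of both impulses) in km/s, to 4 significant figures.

Δv = 3.608 km/s

From Kepler's third law T² = 4π²r³/μ at r = 73060 km, T = 54.59 hours = 54.59 × 3600 s = 1.96524×10^5 s: μ = 4π²r³/T² = 3.98628×10^5 km³/s².
Semi-major axis of the transfer orbit: a_t = (8418 + 73060)/2 = 40739 km.
At r₁ the circular-orbit speed is v₁ = √(μ/r₁) = 6.881 km/s.
On the transfer ellipse at r₁, vis-viva gives v_p = √[μ(2/r₁ − 1/a_t)] = 9.215 km/s.
First burn Δv₁ = |v_p − v₁| = 2.334 km/s.
At r₂, v₂ = √(μ/r₂) = 2.336 km/s.
Transfer-orbit speed at r₂: v_a = √[μ(2/r₂ − 1/a_t)] = 1.062 km/s.
Second burn Δv₂ = |v₂ − v_a| = 1.274 km/s.
Δv = Δv₁ + Δv₂ = 2.334 + 1.274 = 3.608 km/s.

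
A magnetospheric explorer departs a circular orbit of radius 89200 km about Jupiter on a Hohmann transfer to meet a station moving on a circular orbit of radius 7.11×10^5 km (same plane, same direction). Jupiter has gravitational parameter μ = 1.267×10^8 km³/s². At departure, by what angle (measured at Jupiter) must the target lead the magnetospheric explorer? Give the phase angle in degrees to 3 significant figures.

φ = 104°

Semi-major axis of the transfer orbit: a_t = (89200 + 7.110×10^5)/2 = 4.001×10^5 km.
The half-period of the transfer ellipse is t = π√(a_t³/μ) = 70634.1 s.
The target's mean motion on its circular orbit is ω₂ = √(μ/r₂³) = 1.87752×10^-5 rad/s.
Angle swept by the target during transfer: ω₂·t = 1.32617 rad = 75.98°.
The magnetospheric explorer traverses 180° on the transfer ellipse, so the target must lead by 180° − 75.98° = 104°.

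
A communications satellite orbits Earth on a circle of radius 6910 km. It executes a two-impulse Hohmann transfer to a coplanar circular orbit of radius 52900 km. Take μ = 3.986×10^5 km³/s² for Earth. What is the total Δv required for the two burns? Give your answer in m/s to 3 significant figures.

The Hohmann ellipse has a_t = (r₁ + r₂)/2 = 29905 km.
Circular speed at r₁: v₁ = √(μ/r₁) = √(3.986×10^5/6910) = 7.59503 km/s.
Transfer-orbit speed at r₁ (vis-viva equation): v_p = √[μ(2/r₁ − 1/a_t)] = 10.1015 km/s.
First burn Δv₁ = |v_p − v₁| = 2.5065 km/s.
Circular speed at r₂: v₂ = √(μ/r₂) = 2.7450 km/s.
Transfer-orbit speed at r₂: v_a = √[μ(2/r₂ − 1/a_t)] = 1.3195 km/s.
Second burn Δv₂ = |v₂ − v_a| = 1.4255 km/s.
Total Δv = Δv₁ + Δv₂ = 3.932 km/s.

Δv = 3930 m/s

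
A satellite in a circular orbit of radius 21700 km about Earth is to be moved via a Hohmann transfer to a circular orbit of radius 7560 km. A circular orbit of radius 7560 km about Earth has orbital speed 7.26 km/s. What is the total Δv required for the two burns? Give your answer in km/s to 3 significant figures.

Δv = 2.79 km/s

From the circular-orbit relation v² = μ/r at r = 7560 km: μ = v²r = (7.26)² × 7560 = 3.98469×10^5 km³/s².
The Hohmann ellipse has a_t = (r₁ + r₂)/2 = 14630 km.
At r₁ the circular-orbit speed is v₁ = √(μ/r₁) = 4.285 km/s.
Transfer-orbit speed at r₁ (v² = μ(2/r − 1/a)): v_a = √[μ(2/r₁ − 1/a_t)] = 3.080 km/s.
First burn Δv₁ = |v_a − v₁| = 1.205 km/s.
Circular speed at r₂: v₂ = √(μ/r₂) = 7.260 km/s.
Transfer-orbit speed at r₂: v_p = √[μ(2/r₂ − 1/a_t)] = 8.842 km/s.
Second burn Δv₂ = |v₂ − v_p| = 1.582 km/s.
Total Δv = Δv₁ + Δv₂ = 2.787 km/s.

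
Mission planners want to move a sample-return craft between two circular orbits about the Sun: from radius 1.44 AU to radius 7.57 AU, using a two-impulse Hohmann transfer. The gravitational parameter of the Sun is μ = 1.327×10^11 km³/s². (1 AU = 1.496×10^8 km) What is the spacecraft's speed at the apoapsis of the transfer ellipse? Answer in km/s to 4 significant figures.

v = 6.120 km/s

In km: r₁ = 1.44 × 1.496×10^8 = 2.15424×10^8 km; r₂ = 7.57 × 1.496×10^8 = 1.132472×10^9 km.
Semi-major axis of the transfer orbit: a_t = (2.15424×10^8 + 1.132472×10^9)/2 = 6.73948×10^8 km.
At apoapsis, r = 1.132472×10^9 km.
Vis-viva: v = √[μ(2/r − 1/a_t)] = √[1.327×10^11 × (2/1.132472×10^9 − 1/6.73948×10^8)] = 6.120 km/s.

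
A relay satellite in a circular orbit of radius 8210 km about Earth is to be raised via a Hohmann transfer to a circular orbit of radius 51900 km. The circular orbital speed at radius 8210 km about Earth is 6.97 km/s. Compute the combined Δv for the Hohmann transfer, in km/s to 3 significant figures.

Δv = 3.51 km/s

From the circular-orbit relation v² = μ/r at r = 8210 km: μ = v²r = (6.97)² × 8210 = 3.98849×10^5 km³/s².
The Hohmann ellipse has a_t = (r₁ + r₂)/2 = 30055 km.
At r₁ the circular-orbit speed is v₁ = √(μ/r₁) = 6.970000 km/s.
Transfer-orbit speed at r₁ (vis-viva): v_p = √[μ(2/r₁ − 1/a_t)] = 9.159212 km/s.
First burn Δv₁ = |v_p − v₁| = 2.189212 km/s.
At r₂, v₂ = √(μ/r₂) = 2.772175 km/s.
Transfer-orbit speed at r₂: v_a = √[μ(2/r₂ − 1/a_t)] = 1.448885 km/s.
Second burn Δv₂ = |v₂ − v_a| = 1.323290 km/s.
Δv = Δv₁ + Δv₂ = 2.189212 + 1.323290 = 3.513 km/s.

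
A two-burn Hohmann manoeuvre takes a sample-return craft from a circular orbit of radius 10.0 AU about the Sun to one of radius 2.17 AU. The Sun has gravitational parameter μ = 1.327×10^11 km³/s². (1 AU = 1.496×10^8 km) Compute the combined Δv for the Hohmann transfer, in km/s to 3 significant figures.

Δv = 9.49 km/s

In km: r₁ = 10.0 × 1.496×10^8 = 1.496×10^9 km; r₂ = 2.17 × 1.496×10^8 = 3.24632×10^8 km.
The Hohmann ellipse has a_t = (r₁ + r₂)/2 = 9.10316×10^8 km.
At r₁ the circular-orbit speed is v₁ = √(μ/r₁) = 9.418 km/s.
On the transfer ellipse at r₁, vis-viva equation gives v_a = √[μ(2/r₁ − 1/a_t)] = 5.624 km/s.
First burn Δv₁ = |v_a − v₁| = 3.794 km/s.
Circular speed at r₂: v₂ = √(μ/r₂) = 20.22 km/s.
Transfer-orbit speed at r₂: v_p = √[μ(2/r₂ − 1/a_t)] = 25.92 km/s.
Second burn Δv₂ = |v₂ − v_p| = 5.700 km/s.
Δv = Δv₁ + Δv₂ = 3.794 + 5.700 = 9.494 km/s.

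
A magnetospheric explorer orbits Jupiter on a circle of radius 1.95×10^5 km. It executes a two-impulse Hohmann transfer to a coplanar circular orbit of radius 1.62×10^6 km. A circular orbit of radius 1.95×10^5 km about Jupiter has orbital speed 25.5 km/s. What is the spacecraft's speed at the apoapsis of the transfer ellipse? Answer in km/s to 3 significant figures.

From the circular-orbit relation v² = μ/r at r = 1.95×10^5 km: μ = v²r = (25.5)² × 1.95×10^5 = 1.26799×10^8 km³/s².
The Hohmann ellipse has a_t = (r₁ + r₂)/2 = 9.075×10^5 km.
At apoapsis, r = 1.620×10^6 km.
Vis-viva: v = √[μ(2/r − 1/a_t)] = √[1.26799×10^8 × (2/1.620×10^6 − 1/9.075×10^5)] = 4.101 km/s.

v = 4.10 km/s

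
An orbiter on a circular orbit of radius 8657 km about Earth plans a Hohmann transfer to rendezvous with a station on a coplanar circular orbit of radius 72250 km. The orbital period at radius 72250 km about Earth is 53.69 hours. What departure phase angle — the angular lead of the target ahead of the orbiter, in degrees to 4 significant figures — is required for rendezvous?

φ = 104.6°

From Kepler's third law T² = 4π²r³/μ at r = 72250 km, T = 53.69 hours = 53.69 × 3600 s = 1.93284×10^5 s: μ = 4π²r³/T² = 3.98549×10^5 km³/s².
Transfer-ellipse semi-major axis a_t = (r₁ + r₂)/2 = (8657 + 72250)/2 = 40453.5 km.
The half-period of the transfer ellipse is t = π√(a_t³/μ) = 40490 s.
Target angular speed ω₂ = √(μ/r₂³) = 3.2508×10^-5 rad/s.
Angle swept by the target during transfer: ω₂·t = 1.3162 rad = 75.41°.
Arrival is 180° from departure on the ellipse, so φ = 180° − 75.41° = 104.6°.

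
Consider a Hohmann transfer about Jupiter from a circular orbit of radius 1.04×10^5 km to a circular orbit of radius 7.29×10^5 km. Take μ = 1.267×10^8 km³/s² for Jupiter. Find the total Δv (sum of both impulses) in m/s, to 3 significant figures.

The Hohmann ellipse has a_t = (r₁ + r₂)/2 = 4.165×10^5 km.
Circular speed at r₁: v₁ = √(μ/r₁) = √(1.267×10^8/1.040×10^5) = 34.904 km/s.
On the transfer ellipse at r₁, vis-viva gives v_p = √[μ(2/r₁ − 1/a_t)] = 46.177 km/s.
First burn Δv₁ = |v_p − v₁| = 11.27 km/s.
At r₂, v₂ = √(μ/r₂) = 13.1833 km/s.
Transfer-orbit speed at r₂: v_a = √[μ(2/r₂ − 1/a_t)] = 6.58770 km/s.
Second burn Δv₂ = |v₂ − v_a| = 6.596 km/s.
Total Δv = Δv₁ + Δv₂ = 17.87 km/s.

Δv = 17900 m/s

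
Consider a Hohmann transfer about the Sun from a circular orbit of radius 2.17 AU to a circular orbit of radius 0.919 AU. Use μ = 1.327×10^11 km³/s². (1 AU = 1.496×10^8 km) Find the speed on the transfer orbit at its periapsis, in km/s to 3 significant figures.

In km: r₁ = 2.17 × 1.496×10^8 = 3.24632×10^8 km; r₂ = 0.919 × 1.496×10^8 = 1.374824×10^8 km.
Transfer-ellipse semi-major axis a_t = (r₁ + r₂)/2 = (3.24632×10^8 + 1.374824×10^8)/2 = 2.310572×10^8 km.
At periapsis, r = 1.374824×10^8 km.
Vis-viva: v = √[μ(2/r − 1/a_t)] = √[1.327×10^11 × (2/1.374824×10^8 − 1/2.310572×10^8)] = 36.83 km/s.

v = 36.8 km/s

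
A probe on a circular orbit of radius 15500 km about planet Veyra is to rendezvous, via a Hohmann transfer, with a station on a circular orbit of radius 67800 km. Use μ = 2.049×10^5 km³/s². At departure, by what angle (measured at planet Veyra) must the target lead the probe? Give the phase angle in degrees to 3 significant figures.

φ = 93.3°

The Hohmann ellipse has a_t = (r₁ + r₂)/2 = 41650 km.
The half-period of the transfer ellipse is t = π√(a_t³/μ) = 58993 s.
The target's mean motion on its circular orbit is ω₂ = √(μ/r₂³) = 2.5640×10^-5 rad/s.
Angle swept by the target during transfer: ω₂·t = 1.5126 rad = 86.67°.
Arrival is 180° from departure on the ellipse, so φ = 180° − 86.67° = 93.3°.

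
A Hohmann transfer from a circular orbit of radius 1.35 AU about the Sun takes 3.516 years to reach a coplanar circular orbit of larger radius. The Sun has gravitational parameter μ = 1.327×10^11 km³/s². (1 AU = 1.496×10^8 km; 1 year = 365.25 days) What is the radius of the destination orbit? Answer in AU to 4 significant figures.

In km: r₁ = 1.35 × 1.496×10^8 = 2.0196×10^8 km.
Transfer time t = 3.516 years × 365.25 × 86400 s = 1.109565216×10^8 s, and t = π√(a_t³/μ).
So a_t = (μ t²/π²)^(1/3) = (1.327×10^11 × (1.109565216×10^8)² / π²)^(1/3) = 5.49067×10^8 km.
Since a_t = (r₁ + r₂)/2, r₂ = 2a_t − r₁ = 2×5.49067×10^8 − 2.0196×10^8 = 8.96174×10^8 km.
In AU: r₂ = 8.96174×10^8 / 1.496×10^8 = 5.990 AU.

r₂ = 5.990 AU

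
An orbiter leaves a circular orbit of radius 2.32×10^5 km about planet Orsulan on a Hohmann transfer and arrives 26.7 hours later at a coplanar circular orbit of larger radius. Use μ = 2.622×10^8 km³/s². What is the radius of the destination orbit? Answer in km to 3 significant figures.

Transfer time t = 26.7 hours = 96120 s, and t = π√(a_t³/μ).
So a_t = (μ t²/π²)^(1/3) = (2.622×10^8 × (96120)² / π²)^(1/3) = 6.2611×10^5 km.
Since a_t = (r₁ + r₂)/2, r₂ = 2a_t − r₁ = 2×6.2611×10^5 − 2.320×10^5 = 1.02022×10^6 km.

r₂ = 1.02×10^6 km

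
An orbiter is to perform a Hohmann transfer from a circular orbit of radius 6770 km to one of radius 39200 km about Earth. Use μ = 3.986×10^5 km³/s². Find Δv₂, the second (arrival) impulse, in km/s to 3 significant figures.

Transfer-ellipse semi-major axis a_t = (r₁ + r₂)/2 = (6770 + 39200)/2 = 22985 km.
On the circular orbit at r = 39200 km, v_c = √(μ/r) = 3.189 km/s.
Vis-viva on the transfer ellipse at r = 39200 km gives v_t = √[μ(2/r − 1/a_t)] = 1.731 km/s.
Δv₂ = |v_t − v_c| = |1.731 − 3.189| = 1.458 km/s.

Δv₂ = 1.46 km/s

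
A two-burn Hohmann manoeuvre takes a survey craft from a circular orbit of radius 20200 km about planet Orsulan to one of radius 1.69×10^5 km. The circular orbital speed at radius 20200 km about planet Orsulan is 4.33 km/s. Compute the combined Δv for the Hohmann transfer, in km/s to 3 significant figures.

From the circular-orbit relation v² = μ/r at r = 20200 km: μ = v²r = (4.33)² × 20200 = 3.78728×10^5 km³/s².
Transfer-ellipse semi-major axis a_t = (r₁ + r₂)/2 = (20200 + 1.690×10^5)/2 = 94600 km.
At r₁ the circular-orbit speed is v₁ = √(μ/r₁) = 4.3300 km/s.
Transfer-orbit speed at r₁ (v² = μ(2/r − 1/a)): v_p = √[μ(2/r₁ − 1/a_t)] = 5.7874 km/s.
First burn Δv₁ = |v_p − v₁| = 1.4574 km/s.
Circular speed at r₂: v₂ = √(μ/r₂) = 1.49699 km/s.
Transfer-orbit speed at r₂: v_a = √[μ(2/r₂ − 1/a_t)] = 0.691752 km/s.
Second burn Δv₂ = |v₂ − v_a| = 0.80524 km/s.
Δv = Δv₁ + Δv₂ = 1.4574 + 0.80524 = 2.263 km/s.

Δv = 2.26 km/s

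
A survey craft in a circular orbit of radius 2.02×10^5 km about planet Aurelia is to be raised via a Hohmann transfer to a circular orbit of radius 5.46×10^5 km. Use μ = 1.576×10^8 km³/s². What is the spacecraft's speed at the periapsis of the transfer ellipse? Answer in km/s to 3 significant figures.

Transfer-ellipse semi-major axis a_t = (r₁ + r₂)/2 = (2.020×10^5 + 5.460×10^5)/2 = 3.740×10^5 km.
At periapsis, r = 2.020×10^5 km.
From the vis-viva equation, v = √[μ(2/r − 1/a_t)] = 33.75 km/s.

v = 33.7 km/s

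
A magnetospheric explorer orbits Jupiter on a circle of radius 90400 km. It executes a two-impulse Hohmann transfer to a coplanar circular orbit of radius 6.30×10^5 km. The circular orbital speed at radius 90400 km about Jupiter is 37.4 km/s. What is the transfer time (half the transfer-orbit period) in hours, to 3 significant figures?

t = 16.8 hours

From the circular-orbit relation v² = μ/r at r = 90400 km: μ = v²r = (37.4)² × 90400 = 1.26448×10^8 km³/s².
The Hohmann ellipse has a_t = (r₁ + r₂)/2 = 3.602×10^5 km.
By Kepler's third law the transfer-orbit period is T = 2π√(a_t³/μ), so t = T/2 = 60400 s.
Converting: 60400 s ÷ 3600 s/hour = 16.8 hours.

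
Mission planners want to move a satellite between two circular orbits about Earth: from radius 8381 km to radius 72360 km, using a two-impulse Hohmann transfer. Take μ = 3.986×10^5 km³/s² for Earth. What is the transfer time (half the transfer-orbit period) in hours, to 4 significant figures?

Semi-major axis of the transfer orbit: a_t = (8381 + 72360)/2 = 40370.5 km.
Transfer time t = π√(a_t³/μ) = π√((40370.5)³ / 3.986×10^5) = 40360 s.
Converting: 40360 s ÷ 3600 s/hour = 11.21 hours.

t = 11.21 hours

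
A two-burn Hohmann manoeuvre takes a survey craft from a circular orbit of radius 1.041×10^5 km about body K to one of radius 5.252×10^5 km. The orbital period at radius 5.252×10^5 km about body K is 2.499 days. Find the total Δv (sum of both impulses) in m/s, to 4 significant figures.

From Kepler's third law T² = 4π²r³/μ at r = 5.252×10^5 km, T = 2.499 days = 2.499 × 86400 s = 2.159136×10^5 s: μ = 4π²r³/T² = 1.22680×10^8 km³/s².
Transfer-ellipse semi-major axis a_t = (r₁ + r₂)/2 = (1.041×10^5 + 5.252×10^5)/2 = 3.1465×10^5 km.
At r₁ the circular-orbit speed is v₁ = √(μ/r₁) = 34.329 km/s.
Transfer-orbit speed at r₁ (vis-viva equation): v_p = √[μ(2/r₁ − 1/a_t)] = 44.352 km/s.
First burn Δv₁ = |v_p − v₁| = 10.023 km/s.
Circular speed at r₂: v₂ = √(μ/r₂) = 15.2836 km/s.
Transfer-orbit speed at r₂: v_a = √[μ(2/r₂ − 1/a_t)] = 8.79096 km/s.
Second burn Δv₂ = |v₂ − v_a| = 6.4926 km/s.
Total Δv = Δv₁ + Δv₂ = 16.52 km/s.

Δv = 16520 m/s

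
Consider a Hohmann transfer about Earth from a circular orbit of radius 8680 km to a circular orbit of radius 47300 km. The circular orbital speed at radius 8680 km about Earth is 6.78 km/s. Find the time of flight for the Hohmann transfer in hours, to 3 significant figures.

t = 6.47 hours

From the circular-orbit relation v² = μ/r at r = 8680 km: μ = v²r = (6.78)² × 8680 = 3.99006×10^5 km³/s².
Transfer-ellipse semi-major axis a_t = (r₁ + r₂)/2 = (8680 + 47300)/2 = 27990 km.
By Kepler's third law the transfer-orbit period is T = 2π√(a_t³/μ), so t = T/2 = 23290 s.
Converting: 23290 s ÷ 3600 s/hour = 6.47 hours.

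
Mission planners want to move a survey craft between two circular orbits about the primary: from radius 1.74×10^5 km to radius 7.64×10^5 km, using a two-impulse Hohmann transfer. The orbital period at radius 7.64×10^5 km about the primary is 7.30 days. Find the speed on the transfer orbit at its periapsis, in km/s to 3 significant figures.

From Kepler's third law T² = 4π²r³/μ at r = 7.64×10^5 km, T = 7.30 days = 7.30 × 86400 s = 6.3072×10^5 s: μ = 4π²r³/T² = 4.42554×10^7 km³/s².
Transfer-ellipse semi-major axis a_t = (r₁ + r₂)/2 = (1.740×10^5 + 7.640×10^5)/2 = 4.690×10^5 km.
At periapsis, r = 1.740×10^5 km.
Vis-viva: v = √[μ(2/r − 1/a_t)] = √[4.42554×10^7 × (2/1.740×10^5 − 1/4.690×10^5)] = 20.35 km/s.

v = 20.4 km/s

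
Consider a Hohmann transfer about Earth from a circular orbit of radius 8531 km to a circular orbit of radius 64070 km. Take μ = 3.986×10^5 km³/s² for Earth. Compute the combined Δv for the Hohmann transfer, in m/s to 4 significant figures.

Δv = 3531 m/s

Transfer-ellipse semi-major axis a_t = (r₁ + r₂)/2 = (8531 + 64070)/2 = 36300.5 km.
At r₁ the circular-orbit speed is v₁ = √(μ/r₁) = 6.835 km/s.
Transfer-orbit speed at r₁ (vis-viva equation): v_p = √[μ(2/r₁ − 1/a_t)] = 9.081 km/s.
First burn Δv₁ = |v_p − v₁| = 2.246 km/s.
Circular speed at r₂: v₂ = √(μ/r₂) = 2.494 km/s.
Transfer-orbit speed at r₂: v_a = √[μ(2/r₂ − 1/a_t)] = 1.209 km/s.
Second burn Δv₂ = |v₂ − v_a| = 1.285 km/s.
Δv = Δv₁ + Δv₂ = 2.246 + 1.285 = 3.531 km/s.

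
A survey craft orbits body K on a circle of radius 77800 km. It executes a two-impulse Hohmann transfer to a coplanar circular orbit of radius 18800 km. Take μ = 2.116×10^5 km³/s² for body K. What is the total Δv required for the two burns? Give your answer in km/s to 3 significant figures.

Semi-major axis of the transfer orbit: a_t = (77800 + 18800)/2 = 48300 km.
Circular speed at r₁: v₁ = √(μ/r₁) = √(2.116×10^5/77800) = 1.6492 km/s.
Transfer-orbit speed at r₁ (vis-viva equation): v_a = √[μ(2/r₁ − 1/a_t)] = 1.0289 km/s.
First burn Δv₁ = |v_a − v₁| = 0.6203 km/s.
At r₂, v₂ = √(μ/r₂) = 3.355 km/s.
Transfer-orbit speed at r₂: v_p = √[μ(2/r₂ − 1/a_t)] = 4.258 km/s.
Second burn Δv₂ = |v₂ − v_p| = 0.9030 km/s.
Δv = Δv₁ + Δv₂ = 0.6203 + 0.9030 = 1.523 km/s.

Δv = 1.52 km/s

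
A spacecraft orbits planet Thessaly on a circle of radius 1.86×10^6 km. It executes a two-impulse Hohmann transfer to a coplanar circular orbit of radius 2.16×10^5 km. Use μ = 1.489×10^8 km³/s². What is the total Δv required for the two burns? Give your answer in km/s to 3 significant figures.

Semi-major axis of the transfer orbit: a_t = (1.860×10^6 + 2.160×10^5)/2 = 1.038×10^6 km.
Circular speed at r₁: v₁ = √(μ/r₁) = √(1.489×10^8/1.860×10^6) = 8.947 km/s.
Transfer-orbit speed at r₁ (v² = μ(2/r − 1/a)): v_a = √[μ(2/r₁ − 1/a_t)] = 4.081 km/s.
First burn Δv₁ = |v_a − v₁| = 4.866 km/s.
Circular speed at r₂: v₂ = √(μ/r₂) = 26.2555 km/s.
Transfer-orbit speed at r₂: v_p = √[μ(2/r₂ − 1/a_t)] = 35.1462 km/s.
Second burn Δv₂ = |v₂ − v_p| = 8.891 km/s.
Total Δv = Δv₁ + Δv₂ = 13.76 km/s.

Δv = 13.8 km/s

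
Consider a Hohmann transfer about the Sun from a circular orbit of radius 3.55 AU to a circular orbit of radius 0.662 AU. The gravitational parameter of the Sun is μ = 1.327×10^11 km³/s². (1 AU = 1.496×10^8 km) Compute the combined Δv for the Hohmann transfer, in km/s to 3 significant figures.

Δv = 17.9 km/s

In km: r₁ = 3.55 × 1.496×10^8 = 5.3108×10^8 km; r₂ = 0.662 × 1.496×10^8 = 9.90352×10^7 km.
Semi-major axis of the transfer orbit: a_t = (5.3108×10^8 + 9.90352×10^7)/2 = 3.150576×10^8 km.
Circular speed at r₁: v₁ = √(μ/r₁) = √(1.327×10^11/5.3108×10^8) = 15.80722 km/s.
On the transfer ellipse at r₁, v² = μ(2/r − 1/a) gives v_a = √[μ(2/r₁ − 1/a_t)] = 8.862481 km/s.
First burn Δv₁ = |v_a − v₁| = 6.94474 km/s.
Circular speed at r₂: v₂ = √(μ/r₂) = 36.6050 km/s.
Transfer-orbit speed at r₂: v_p = √[μ(2/r₂ − 1/a_t)] = 47.5254 km/s.
Second burn Δv₂ = |v₂ − v_p| = 10.9204 km/s.
Δv = Δv₁ + Δv₂ = 6.94474 + 10.9204 = 17.87 km/s.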